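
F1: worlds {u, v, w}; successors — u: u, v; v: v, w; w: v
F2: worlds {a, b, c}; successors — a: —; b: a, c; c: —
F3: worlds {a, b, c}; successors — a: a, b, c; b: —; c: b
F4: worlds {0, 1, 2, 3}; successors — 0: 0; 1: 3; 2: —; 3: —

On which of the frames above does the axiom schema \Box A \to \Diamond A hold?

F1

Frame correspondent (Sahlqvist): \forall x \exists y Rxy — i.e. seriality.
F1: ✓.
F2: fails — world a has no successor.
F3: fails — world b has no successor.
F4: fails — world 2 has no successor.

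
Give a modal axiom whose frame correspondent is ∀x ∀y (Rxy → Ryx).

p → □◇p

This is symmetry; the standard corresponding axiom is B: p → □◇p.
Suppose p→□◇p is valid. Take Rxy and set V(p)={x}. Then p at x, so □◇p at x, so ◇p at y, so some z with Ryz has p; z=x, i.e. Ryx.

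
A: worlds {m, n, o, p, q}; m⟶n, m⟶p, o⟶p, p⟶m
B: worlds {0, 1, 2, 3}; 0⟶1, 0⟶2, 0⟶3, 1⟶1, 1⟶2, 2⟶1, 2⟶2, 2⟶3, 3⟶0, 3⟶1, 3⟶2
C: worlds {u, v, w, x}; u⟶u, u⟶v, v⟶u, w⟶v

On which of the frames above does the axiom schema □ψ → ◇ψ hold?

B

Frame correspondent (Sahlqvist): ∀x ∃y Rxy — i.e. seriality.
A: fails — world n has no successor.
B: satisfies the condition.
C: fails — world x has no successor.
Valid on: B.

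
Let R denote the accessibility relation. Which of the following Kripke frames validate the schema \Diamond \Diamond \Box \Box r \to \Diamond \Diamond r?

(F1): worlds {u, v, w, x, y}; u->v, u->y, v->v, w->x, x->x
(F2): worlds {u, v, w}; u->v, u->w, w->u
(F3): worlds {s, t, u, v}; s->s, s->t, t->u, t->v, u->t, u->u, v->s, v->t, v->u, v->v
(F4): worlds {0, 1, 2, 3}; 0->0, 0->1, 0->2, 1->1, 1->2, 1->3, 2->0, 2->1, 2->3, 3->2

(F1), (F3), (F4)

The schema corresponds to a generalized confluence (Geach) condition: \forall x \forall y (x R^2 y \to \exists w (y R^2 w \wedge x R^2 w)).
(F1): ✓.
(F2): fails — wR²v but no t with vR²t and wR²t.
(F3): ✓.
(F4): ✓.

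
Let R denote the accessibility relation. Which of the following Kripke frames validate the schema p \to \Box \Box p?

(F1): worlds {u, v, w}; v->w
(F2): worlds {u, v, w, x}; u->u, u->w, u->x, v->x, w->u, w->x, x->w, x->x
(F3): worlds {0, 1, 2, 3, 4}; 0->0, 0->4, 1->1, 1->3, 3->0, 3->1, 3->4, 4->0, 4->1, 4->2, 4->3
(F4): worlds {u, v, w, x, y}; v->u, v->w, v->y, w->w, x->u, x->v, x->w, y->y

The schema corresponds to a generalized confluence (Geach) condition: \forall x \forall z (x R^2 z \to \exists w (x = w \wedge z = w)).
(F1): satisfies the condition.
(F2): fails — uR²w but u ≠ w.
(F3): fails — 0R²1 but 0 ≠ 1.
(F4): fails — vR²w but v ≠ w.

(F1)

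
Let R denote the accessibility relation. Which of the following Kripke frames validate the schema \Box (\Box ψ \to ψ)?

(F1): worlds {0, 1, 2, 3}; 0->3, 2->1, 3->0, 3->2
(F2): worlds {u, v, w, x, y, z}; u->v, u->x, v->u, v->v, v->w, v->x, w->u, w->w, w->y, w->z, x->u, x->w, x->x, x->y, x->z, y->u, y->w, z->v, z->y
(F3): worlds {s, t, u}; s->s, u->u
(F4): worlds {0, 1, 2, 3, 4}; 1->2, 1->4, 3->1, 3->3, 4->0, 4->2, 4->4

This is the axiom for shift-reflexivity; its first-order frame correspondent is \forall x \forall y (Rxy \to Ryy).
(F1): fails — R32 but not R22.
(F2): fails — Ryu but not Ruu.
(F3): ✓.
(F4): fails — R31 but not R11.

(F3)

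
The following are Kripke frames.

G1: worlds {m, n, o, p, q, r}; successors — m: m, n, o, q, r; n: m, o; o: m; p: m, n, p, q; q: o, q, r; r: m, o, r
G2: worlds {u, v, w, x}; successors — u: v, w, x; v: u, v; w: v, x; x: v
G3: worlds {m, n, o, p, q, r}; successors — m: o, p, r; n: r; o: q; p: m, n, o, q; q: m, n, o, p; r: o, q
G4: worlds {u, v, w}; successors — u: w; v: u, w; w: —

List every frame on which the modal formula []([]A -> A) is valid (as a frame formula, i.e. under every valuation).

none

This is the axiom for shift-reflexivity; its first-order frame correspondent is forall x forall y (Rxy -> Ryy).
G1: fails — Rpn but not Rnn.
G2: fails — Ruw but not Rww.
G3: fails — Rnr but not Rrr.
G4: fails — Rvu but not Ruu.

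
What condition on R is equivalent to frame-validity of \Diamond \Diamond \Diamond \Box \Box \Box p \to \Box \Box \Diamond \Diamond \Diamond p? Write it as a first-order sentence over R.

This is a Sahlqvist (Geach-type) schema ◇^3□^3p → □^2◇^3p.
First-order correspondent: \forall x \forall y \forall z ((x R^3 y \wedge x R^2 z) \to \exists w (y R^3 w \wedge z R^3 w)).

\forall x \forall y \forall z ((x R^3 y \wedge x R^2 z) \to \exists w (y R^3 w \wedge z R^3 w))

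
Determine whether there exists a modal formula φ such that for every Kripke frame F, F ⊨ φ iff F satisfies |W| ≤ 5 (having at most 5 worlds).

No

Modal frame validity is preserved under disjoint unions.
Any modal formula valid on each of 6 disjoint one-world frames is valid on their disjoint union (validity is preserved under disjoint unions). Each one-world frame has |W|=1≤5, but the union has |W|=6.
So the class is not modally definable.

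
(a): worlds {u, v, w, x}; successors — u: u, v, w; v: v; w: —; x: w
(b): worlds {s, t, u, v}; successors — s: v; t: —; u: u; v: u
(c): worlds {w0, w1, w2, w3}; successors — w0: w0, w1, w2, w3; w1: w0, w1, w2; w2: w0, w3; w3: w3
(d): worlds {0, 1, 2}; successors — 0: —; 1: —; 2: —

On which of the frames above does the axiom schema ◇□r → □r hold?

The schema corresponds to the Euclidean property: ∀x ∀y ∀z (Rxy ∧ Rxz → Ryz).
(a): fails — Ruv and Ruw but not Rvw.
(b): fails — Rsv and Rsv but not Rvv.
(c): fails — Rw0w1 and Rw0w3 but not Rw1w3.
(d): holds.

(d)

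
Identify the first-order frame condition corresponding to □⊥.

This is the Ver axiom.
It corresponds to emptiness of R: ∀x ∀y ¬Rxy.

emptiness of R: ∀x ∀y ¬Rxy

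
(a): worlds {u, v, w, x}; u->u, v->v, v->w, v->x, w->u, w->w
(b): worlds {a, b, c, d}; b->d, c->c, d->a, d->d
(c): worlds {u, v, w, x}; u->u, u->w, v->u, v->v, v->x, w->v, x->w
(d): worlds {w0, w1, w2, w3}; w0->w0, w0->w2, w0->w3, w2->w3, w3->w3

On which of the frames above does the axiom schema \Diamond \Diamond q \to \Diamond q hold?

The schema corresponds to transitivity: \forall x \forall y \forall z (Rxy \wedge Ryz \to Rxz).
(a): fails — Rvw and Rwu but not Rvu.
(b): fails — Rbd and Rda but not Rba.
(c): fails — Rxw and Rwv but not Rxv.
(d): condition met.
Valid on: (d).

(d)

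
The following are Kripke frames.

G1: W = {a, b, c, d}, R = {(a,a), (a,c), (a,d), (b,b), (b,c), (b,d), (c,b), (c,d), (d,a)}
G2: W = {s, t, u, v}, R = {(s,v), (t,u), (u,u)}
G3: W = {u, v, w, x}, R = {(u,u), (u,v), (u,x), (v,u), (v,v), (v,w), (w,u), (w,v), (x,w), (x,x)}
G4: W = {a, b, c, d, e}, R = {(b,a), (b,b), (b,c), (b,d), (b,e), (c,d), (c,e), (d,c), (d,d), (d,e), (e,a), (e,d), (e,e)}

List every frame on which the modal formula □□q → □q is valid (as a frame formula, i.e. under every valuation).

Frame correspondent (Sahlqvist): ∀x ∀y (Rxy → ∃z (Rxz ∧ Rzy)) — i.e. density.
G1: holds.
G2: fails — Rsv but no z with Rsz and Rzv.
G3: holds.
G4: holds.

G1, G3, G4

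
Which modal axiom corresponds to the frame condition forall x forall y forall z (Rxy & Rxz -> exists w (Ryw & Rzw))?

The condition is convergence. The .2 schema ◇□ψ → □◇ψ defines it.

◇□ψ → □◇ψ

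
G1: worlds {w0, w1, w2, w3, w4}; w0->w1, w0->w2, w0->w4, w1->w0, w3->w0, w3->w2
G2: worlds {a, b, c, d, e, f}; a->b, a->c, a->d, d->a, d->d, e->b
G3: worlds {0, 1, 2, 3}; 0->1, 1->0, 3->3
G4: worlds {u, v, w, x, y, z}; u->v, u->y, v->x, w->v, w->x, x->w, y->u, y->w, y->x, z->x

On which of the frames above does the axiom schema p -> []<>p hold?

The schema corresponds to symmetry: forall x forall y (Rxy -> Ryx).
G1: fails — Rw0w4 but not Rw4w0.
G2: fails — Reb but not Rbe.
G3: satisfies the condition.
G4: fails — Ruv but not Rvu.

G3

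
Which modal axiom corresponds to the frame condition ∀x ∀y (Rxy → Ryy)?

□(□p → p)

This is shift-reflexivity; the standard corresponding axiom is T□: □(□p → p).
Suppose □(□p→p) is valid. Take Rxy and set V(p)={w : Ryw}. Then at y, □p holds; since □(□p→p) at x, □p→p at y, so p at y, i.e. Ryy.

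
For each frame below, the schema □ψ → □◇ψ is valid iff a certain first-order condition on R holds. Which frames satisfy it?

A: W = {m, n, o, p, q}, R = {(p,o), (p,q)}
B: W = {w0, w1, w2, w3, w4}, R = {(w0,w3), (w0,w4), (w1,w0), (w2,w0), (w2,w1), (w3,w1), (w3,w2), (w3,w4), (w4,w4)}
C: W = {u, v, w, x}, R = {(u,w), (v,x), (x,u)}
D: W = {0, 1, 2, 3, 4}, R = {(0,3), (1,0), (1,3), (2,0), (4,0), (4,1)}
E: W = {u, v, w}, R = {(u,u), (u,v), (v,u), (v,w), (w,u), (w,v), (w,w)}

Frame correspondent (Sahlqvist): ∀x ∀z (xRz → ∃w (xRw ∧ zRw)) — i.e. a generalized confluence (Geach) condition.
A: fails — pRo but no w with pRw and oRw.
B: fails — w1Rw0 but no w with w1Rw and w0Rw.
C: fails — uRw but no t with uRt and wRt.
D: fails — 0R3 but no w with 0Rw and 3Rw.
E: condition met.

E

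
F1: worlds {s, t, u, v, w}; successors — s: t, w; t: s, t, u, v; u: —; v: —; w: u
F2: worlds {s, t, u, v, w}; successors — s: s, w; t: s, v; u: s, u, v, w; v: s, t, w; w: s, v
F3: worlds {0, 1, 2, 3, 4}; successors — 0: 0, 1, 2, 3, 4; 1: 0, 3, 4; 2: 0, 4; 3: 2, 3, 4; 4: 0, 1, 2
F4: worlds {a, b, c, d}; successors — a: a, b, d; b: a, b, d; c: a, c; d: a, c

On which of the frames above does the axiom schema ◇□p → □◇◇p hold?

This is the axiom for a generalized confluence (Geach) condition; its first-order frame correspondent is ∀x ∀y ∀z ((xRy ∧ xRz) → ∃w (yRw ∧ zR²w)).
F1: fails — sRt, sRw but no w* with tRw* and wR²w*.
F2: condition met.
F3: condition met.
F4: condition met.
Valid on: F2, F3, F4.

F2, F3, F4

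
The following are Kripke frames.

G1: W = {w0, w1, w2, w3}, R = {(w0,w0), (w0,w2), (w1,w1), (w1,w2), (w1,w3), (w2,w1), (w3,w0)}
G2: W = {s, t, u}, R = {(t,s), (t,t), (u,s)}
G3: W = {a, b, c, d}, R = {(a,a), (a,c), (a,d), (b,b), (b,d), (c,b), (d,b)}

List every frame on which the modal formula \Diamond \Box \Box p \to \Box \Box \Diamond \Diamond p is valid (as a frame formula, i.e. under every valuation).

G1, G3

Frame correspondent (Sahlqvist): \forall x \forall y \forall z ((xRy \wedge x R^2 z) \to \exists w (y R^2 w \wedge z R^2 w)) — i.e. a generalized confluence (Geach) condition.
G1: holds.
G2: fails — tRs, tR²s but no w with sR²w and sR²w.
G3: holds.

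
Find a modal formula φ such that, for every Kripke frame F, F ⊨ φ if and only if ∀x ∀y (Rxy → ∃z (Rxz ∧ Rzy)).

□□p → □p

This is density; the standard corresponding axiom is C4: □□p → □p.
Suppose □□p→□p is valid. Take Rxy and set V(p)={w : xR²w}. Then □□p at x, so □p at x, so p at y, i.e. ∃z(Rxz∧Rzy).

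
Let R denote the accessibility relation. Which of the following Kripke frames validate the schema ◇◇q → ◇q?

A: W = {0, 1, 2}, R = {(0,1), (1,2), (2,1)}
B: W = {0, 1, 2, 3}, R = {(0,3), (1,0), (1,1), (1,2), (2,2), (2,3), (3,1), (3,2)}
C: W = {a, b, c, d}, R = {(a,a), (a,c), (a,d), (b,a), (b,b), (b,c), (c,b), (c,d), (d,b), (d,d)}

none

The schema corresponds to transitivity: ∀x ∀y ∀z (Rxy ∧ Ryz → Rxz).
A: fails — R12 and R21 but not R11.
B: fails — R10 and R03 but not R13.
C: fails — Rbc and Rcd but not Rbd.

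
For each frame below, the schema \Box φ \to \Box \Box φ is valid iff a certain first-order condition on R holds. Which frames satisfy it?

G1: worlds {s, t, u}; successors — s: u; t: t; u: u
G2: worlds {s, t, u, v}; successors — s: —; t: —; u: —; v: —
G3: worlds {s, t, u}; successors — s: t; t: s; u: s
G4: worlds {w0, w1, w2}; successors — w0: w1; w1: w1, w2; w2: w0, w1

This is the axiom for transitivity; its first-order frame correspondent is \forall x \forall y \forall z (Rxy \wedge Ryz \to Rxz).
G1: condition met.
G2: condition met.
G3: fails — Rus and Rst but not Rut.
G4: fails — Rw1w2 and Rw2w0 but not Rw1w0.
Valid on: G1, G2.

G1, G2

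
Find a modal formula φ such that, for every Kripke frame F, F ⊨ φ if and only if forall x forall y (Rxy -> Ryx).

A defining formula is s → □◇s (the B axiom).
Suppose s→□◇s is valid. Take Rxy and set V(s)={x}. Then s at x, so □◇s at x, so ◇s at y, so some z with Ryz has s; z=x, i.e. Ryx.

s → □◇s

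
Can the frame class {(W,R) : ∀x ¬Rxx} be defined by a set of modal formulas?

Not definable by any modal formula

Modal frame validity is preserved under surjective bounded morphisms.
The 5-cycle (worlds a,b,c,d,e with a→b→c→d→e→a) is irreflexive, and the map sending every world to a single reflexive point • is a surjective bounded morphism (forth: every edge maps to (•,•); back: every world has a successor). So any modal formula valid on the 5-cycle is also valid on the reflexive point, which is not irreflexive.
So the class is not modally definable.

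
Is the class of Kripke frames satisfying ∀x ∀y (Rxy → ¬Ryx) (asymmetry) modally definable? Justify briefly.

No — not modally definable

Any modally definable frame class is closed under surjective bounded morphisms.
The 3-cycle (worlds 0,1,2 with 0→1→2→0) is asymmetric. Mapping every world to a single reflexive point • is a surjective bounded morphism, and the reflexive point is not asymmetric (R•• but asymmetry requires ¬R••).
Hence asymmetry is not modally definable.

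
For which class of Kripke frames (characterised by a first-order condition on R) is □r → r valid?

reflexivity: ∀x Rxx

Suppose □r→r is valid. At any x set V(r)={w : Rxw}. Then □r holds at x, so r holds at x, i.e. Rxx.
The converse is a direct semantic check.
So the correspondent is reflexivity.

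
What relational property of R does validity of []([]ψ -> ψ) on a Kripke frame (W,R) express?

shift-reflexivity

This schema is the T□ axiom.
Its frame correspondent is shift-reflexivity — forall x forall y (Rxy -> Ryy).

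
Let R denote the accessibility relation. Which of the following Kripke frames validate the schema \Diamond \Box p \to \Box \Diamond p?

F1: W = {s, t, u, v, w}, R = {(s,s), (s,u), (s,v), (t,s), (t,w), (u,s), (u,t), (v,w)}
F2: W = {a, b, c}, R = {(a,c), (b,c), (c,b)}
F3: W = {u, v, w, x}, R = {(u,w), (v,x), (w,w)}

Frame correspondent (Sahlqvist): \forall x \forall y \forall z (Rxy \wedge Rxz \to \exists w (Ryw \wedge Rzw)) — i.e. convergence.
F1: fails — Rsv and Rsu but v and u have no common successor.
F2: holds.
F3: fails — Rvx and Rvx but x and x have no common successor.
Valid on: F2.

F2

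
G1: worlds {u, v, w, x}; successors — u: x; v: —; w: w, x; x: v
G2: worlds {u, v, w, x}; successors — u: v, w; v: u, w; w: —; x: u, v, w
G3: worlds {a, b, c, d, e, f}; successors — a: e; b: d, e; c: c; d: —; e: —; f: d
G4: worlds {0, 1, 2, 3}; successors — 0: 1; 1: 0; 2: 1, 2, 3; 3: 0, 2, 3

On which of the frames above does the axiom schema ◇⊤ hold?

Frame correspondent (Sahlqvist): ∀x ∃y Rxy — i.e. seriality.
G1: fails — world v has no successor.
G2: fails — world w has no successor.
G3: fails — world d has no successor.
G4: satisfies the condition.

G4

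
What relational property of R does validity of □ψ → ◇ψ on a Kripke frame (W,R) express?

Suppose □ψ→◇ψ is valid. At any x set V(ψ)=W. Then □ψ at x, so ◇ψ at x, so x has a successor.
Conversely, any frame satisfying ∀x ∃y Rxy validates the schema.
So the correspondent is seriality.

Seriality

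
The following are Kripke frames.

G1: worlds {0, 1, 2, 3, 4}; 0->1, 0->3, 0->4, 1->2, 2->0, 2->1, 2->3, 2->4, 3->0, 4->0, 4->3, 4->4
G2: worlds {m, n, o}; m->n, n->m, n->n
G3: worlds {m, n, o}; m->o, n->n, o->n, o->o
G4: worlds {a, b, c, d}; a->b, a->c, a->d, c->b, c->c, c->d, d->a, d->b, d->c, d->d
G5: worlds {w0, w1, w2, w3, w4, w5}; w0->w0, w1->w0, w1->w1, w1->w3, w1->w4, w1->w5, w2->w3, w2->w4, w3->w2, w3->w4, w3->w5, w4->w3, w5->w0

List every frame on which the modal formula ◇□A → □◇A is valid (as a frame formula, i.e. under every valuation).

G2, G3

Frame correspondent (Sahlqvist): ∀x ∀y ∀z (Rxy ∧ Rxz → ∃w (Ryw ∧ Rzw)) — i.e. convergence.
G1: fails — R01 and R04 but 1 and 4 have no common successor.
G2: ✓.
G3: ✓.
G4: fails — Rab and Rab but b and b have no common successor.
G5: fails — Rw1w5 and Rw1w3 but w5 and w3 have no common successor.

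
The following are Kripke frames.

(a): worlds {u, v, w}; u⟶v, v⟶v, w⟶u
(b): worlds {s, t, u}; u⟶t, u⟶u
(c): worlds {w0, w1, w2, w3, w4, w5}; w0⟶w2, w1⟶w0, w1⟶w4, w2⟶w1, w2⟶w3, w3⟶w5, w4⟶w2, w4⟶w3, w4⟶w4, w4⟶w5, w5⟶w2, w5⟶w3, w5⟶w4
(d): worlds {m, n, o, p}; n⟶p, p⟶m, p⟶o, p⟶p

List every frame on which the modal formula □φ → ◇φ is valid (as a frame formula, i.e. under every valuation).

(a), (c)

Frame correspondent (Sahlqvist): ∀x ∃y Rxy — i.e. seriality.
(a): holds.
(b): fails — world s has no successor.
(c): holds.
(d): fails — world m has no successor.
Valid on: (a), (c).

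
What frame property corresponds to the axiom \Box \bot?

□⊥ is valid iff no world has any successor (otherwise □⊥ fails at any world with one).
Conversely, on a frame with emptiness of R the schema holds at every world under every valuation.
So the correspondent is emptiness of R.

Emptiness of R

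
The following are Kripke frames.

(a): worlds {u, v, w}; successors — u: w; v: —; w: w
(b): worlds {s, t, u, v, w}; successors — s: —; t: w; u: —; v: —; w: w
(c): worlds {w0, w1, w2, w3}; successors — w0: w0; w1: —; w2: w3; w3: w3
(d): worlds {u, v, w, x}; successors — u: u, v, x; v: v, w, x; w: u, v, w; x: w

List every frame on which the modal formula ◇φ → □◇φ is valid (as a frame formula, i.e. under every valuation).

(a), (b), (c)

Frame correspondent (Sahlqvist): ∀x ∀y ∀z (Rxy ∧ Rxz → Ryz) — i.e. the Euclidean property.
(a): condition met.
(b): condition met.
(c): condition met.
(d): fails — Ruv and Ruu but not Rvu.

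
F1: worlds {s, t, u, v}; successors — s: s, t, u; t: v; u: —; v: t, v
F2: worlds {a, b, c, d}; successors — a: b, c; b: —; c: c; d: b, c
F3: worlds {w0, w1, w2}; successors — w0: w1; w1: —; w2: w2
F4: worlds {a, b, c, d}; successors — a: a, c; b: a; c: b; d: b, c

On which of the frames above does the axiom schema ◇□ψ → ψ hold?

This is the axiom for a generalized confluence (Geach) condition; its first-order frame correspondent is ∀x ∀y (xRy → ∃w (yRw ∧ x = w)).
F1: fails — sRt but no w with tRw and s=w.
F2: fails — aRb but no w with bRw and a=w.
F3: fails — w0Rw1 but no w with w1Rw and w0=w.
F4: fails — aRc but no w with cRw and a=w.
Valid on no frame.

none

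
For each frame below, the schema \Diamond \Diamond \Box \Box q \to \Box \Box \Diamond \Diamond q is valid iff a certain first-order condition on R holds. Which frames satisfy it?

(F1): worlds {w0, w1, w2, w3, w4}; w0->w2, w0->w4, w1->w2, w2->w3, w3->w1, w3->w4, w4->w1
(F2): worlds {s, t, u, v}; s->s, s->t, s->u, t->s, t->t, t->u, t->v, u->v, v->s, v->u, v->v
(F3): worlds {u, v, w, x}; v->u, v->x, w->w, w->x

Frame correspondent (Sahlqvist): \forall x \forall y \forall z ((x R^2 y \wedge x R^2 z) \to \exists w (y R^2 w \wedge z R^2 w)) — i.e. a generalized confluence (Geach) condition.
(F1): fails — w0R²w1, w0R²w3 but no w with w1R²w and w3R²w.
(F2): ✓.
(F3): fails — wR²w, wR²x but no t with wR²t and xR²t.

(F2)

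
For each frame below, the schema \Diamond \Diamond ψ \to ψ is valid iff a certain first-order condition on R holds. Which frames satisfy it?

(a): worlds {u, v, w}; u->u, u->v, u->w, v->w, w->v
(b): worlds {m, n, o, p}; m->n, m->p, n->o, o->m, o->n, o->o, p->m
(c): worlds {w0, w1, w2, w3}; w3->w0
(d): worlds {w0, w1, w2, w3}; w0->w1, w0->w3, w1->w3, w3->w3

(c)

This is the axiom for a generalized confluence (Geach) condition; its first-order frame correspondent is \forall x \forall y (x R^2 y \to \exists w (y = w \wedge x = w)).
(a): fails — uR²v but v ≠ u.
(b): fails — mR²o but o ≠ m.
(c): ✓.
(d): fails — w0R²w3 but w3 ≠ w0.
Valid on: (c).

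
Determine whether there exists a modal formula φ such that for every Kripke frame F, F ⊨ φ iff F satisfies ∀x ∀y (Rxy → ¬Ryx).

Not definable by any modal formula

Modal frame validity is preserved under surjective bounded morphisms.
The 4-cycle (worlds s,t,u,v with s→t→u→v→s) is asymmetric. Mapping every world to a single reflexive point • is a surjective bounded morphism, and the reflexive point is not asymmetric (R•• but asymmetry requires ¬R••).
So the class is not modally definable.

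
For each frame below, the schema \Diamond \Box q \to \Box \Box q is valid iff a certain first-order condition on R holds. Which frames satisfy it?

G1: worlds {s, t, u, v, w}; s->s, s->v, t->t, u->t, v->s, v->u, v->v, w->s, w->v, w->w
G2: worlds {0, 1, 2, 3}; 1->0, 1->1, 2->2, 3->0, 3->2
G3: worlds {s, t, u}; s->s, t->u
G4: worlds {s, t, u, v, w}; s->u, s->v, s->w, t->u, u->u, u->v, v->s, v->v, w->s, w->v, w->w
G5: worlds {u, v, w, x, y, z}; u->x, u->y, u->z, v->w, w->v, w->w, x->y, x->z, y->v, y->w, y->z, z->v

The schema corresponds to a generalized confluence (Geach) condition: \forall x \forall y \forall z ((xRy \wedge x R^2 z) \to \exists w (yRw \wedge z = w)).
G1: fails — sRs, sR²u but no w* with sRw* and u=w*.
G2: fails — 1R0, 1R²0 but no w with 0Rw and 0=w.
G3: satisfies the condition.
G4: fails — sRu, sR²s but no w* with uRw* and s=w*.
G5: fails — uRx, uR²v but no t with xRt and v=t.
Valid on: G3.

G3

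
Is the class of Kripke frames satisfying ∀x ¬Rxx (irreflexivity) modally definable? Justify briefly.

Any modally definable frame class is closed under surjective bounded morphisms.
The 4-cycle (worlds 0,1,2,3 with 0→1→2→3→0) is irreflexive, and the map sending every world to a single reflexive point • is a surjective bounded morphism (forth: every edge maps to (•,•); back: every world has a successor). So any modal formula valid on the 4-cycle is also valid on the reflexive point, which is not irreflexive.
So the class is not modally definable.

No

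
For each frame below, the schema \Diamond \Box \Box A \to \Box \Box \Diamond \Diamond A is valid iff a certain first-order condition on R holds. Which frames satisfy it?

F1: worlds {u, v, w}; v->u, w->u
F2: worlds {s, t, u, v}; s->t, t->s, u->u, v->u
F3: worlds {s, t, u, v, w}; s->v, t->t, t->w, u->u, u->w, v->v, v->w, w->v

F1, F3

Frame correspondent (Sahlqvist): \forall x \forall y \forall z ((xRy \wedge x R^2 z) \to \exists w (y R^2 w \wedge z R^2 w)) — i.e. a generalized confluence (Geach) condition.
F1: satisfies the condition.
F2: fails — sRt, sR²s but no w with tR²w and sR²w.
F3: satisfies the condition.
Valid on: F1, F3.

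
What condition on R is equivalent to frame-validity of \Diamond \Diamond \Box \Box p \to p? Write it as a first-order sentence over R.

\forall x \forall y (x R^2 y \to \exists w (y R^2 w \wedge x = w))

This is a Sahlqvist (Geach-type) schema ◇^2□^2p → □^0◇^0p.
Minimal-valuation argument: fix x; take any y with xR^2y and any z with xR^0z. Set V(p) to the set of worlds R-reachable from y in exactly 2 steps. Then □^2p holds at y, so the antecedent holds at x; validity forces ◇^0p at z, giving a w with zR^0w and yR^2w.
First-order correspondent: \forall x \forall y (x R^2 y \to \exists w (y R^2 w \wedge x = w)).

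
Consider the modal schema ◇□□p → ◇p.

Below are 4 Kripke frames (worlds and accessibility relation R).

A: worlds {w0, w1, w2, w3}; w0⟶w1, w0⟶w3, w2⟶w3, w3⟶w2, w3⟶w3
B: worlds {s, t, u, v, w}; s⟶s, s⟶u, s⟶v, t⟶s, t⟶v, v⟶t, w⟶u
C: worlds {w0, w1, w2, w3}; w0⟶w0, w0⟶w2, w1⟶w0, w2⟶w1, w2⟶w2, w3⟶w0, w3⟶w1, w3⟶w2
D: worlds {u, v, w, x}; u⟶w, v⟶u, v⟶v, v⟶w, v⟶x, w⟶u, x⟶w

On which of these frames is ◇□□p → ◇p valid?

Frame correspondent (Sahlqvist): ∀x ∀y (xRy → ∃w (yR²w ∧ xRw)) — i.e. a generalized confluence (Geach) condition.
A: fails — w0Rw1 but no w with w1R²w and w0Rw.
B: fails — sRu but no w* with uR²w* and sRw*.
C: ✓.
D: ✓.

C, D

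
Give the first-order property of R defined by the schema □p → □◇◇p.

This is a Sahlqvist (Geach-type) schema ◇^0□^1p → □^1◇^2p.
Minimal-valuation argument: fix x; take any y with xR^0y and any z with xR^1z. Set V(p) to the set of worlds R-reachable from y in exactly 1 step. Then □^1p holds at y, so the antecedent holds at x; validity forces ◇^2p at z, giving a w with zR^2w and yR^1w.
First-order correspondent: ∀x ∀z (xRz → ∃w (xRw ∧ zR²w)).

∀x ∀z (xRz → ∃w (xRw ∧ zR²w))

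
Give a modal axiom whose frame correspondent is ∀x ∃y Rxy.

A defining formula is □s → ◇s (the D axiom).
Suppose □s→◇s is valid. At any x set V(s)=W. Then □s at x, so ◇s at x, so x has a successor.

□s → ◇s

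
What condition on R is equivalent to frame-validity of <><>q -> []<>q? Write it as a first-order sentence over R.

This is a Sahlqvist (Geach-type) schema ◇^2□^0q → □^1◇^1q.
First-order correspondent: forall x forall y forall z ((x R^2 y & xRz) -> exists w (y = w & zRw)).

forall x forall y forall z ((x R^2 y & xRz) -> exists w (y = w & zRw))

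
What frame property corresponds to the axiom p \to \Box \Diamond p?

Symmetry

Suppose p→□◇p is valid. Take Rxy and set V(p)={x}. Then p at x, so □◇p at x, so ◇p at y, so some z with Ryz has p; z=x, i.e. Ryx.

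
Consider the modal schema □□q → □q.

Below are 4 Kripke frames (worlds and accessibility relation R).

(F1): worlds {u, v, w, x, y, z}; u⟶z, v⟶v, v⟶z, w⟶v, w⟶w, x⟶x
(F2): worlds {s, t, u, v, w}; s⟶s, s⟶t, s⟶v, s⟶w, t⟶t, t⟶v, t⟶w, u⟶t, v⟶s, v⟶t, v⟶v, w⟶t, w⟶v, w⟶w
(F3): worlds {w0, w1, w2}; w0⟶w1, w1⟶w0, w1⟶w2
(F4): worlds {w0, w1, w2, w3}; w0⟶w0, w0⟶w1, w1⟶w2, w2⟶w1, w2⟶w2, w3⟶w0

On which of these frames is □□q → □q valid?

The schema corresponds to density: ∀x ∀y (Rxy → ∃z (Rxz ∧ Rzy)).
(F1): fails — Ruz but no t with Rut and Rtz.
(F2): satisfies the condition.
(F3): fails — Rw1w2 but no z with Rw1z and Rzw2.
(F4): satisfies the condition.
Valid on: (F2), (F4).

(F2), (F4)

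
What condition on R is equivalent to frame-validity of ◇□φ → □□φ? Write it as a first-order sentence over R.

∀x ∀y ∀z ((xRy ∧ xR²z) → ∃w (yRw ∧ z = w))

This is a Sahlqvist (Geach-type) schema ◇^1□^1φ → □^2◇^0φ.
Minimal-valuation argument: fix x; take any y with xR^1y and any z with xR^2z. Set V(φ) to the set of worlds R-reachable from y in exactly 1 step. Then □^1φ holds at y, so the antecedent holds at x; validity forces ◇^0φ at z, giving a w with zR^0w and yR^1w.
First-order correspondent: ∀x ∀y ∀z ((xRy ∧ xR²z) → ∃w (yRw ∧ z = w)).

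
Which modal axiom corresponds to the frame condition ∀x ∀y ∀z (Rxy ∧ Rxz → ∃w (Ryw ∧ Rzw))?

◇□q → □◇q

The condition is convergence. The .2 schema ◇□q → □◇q defines it.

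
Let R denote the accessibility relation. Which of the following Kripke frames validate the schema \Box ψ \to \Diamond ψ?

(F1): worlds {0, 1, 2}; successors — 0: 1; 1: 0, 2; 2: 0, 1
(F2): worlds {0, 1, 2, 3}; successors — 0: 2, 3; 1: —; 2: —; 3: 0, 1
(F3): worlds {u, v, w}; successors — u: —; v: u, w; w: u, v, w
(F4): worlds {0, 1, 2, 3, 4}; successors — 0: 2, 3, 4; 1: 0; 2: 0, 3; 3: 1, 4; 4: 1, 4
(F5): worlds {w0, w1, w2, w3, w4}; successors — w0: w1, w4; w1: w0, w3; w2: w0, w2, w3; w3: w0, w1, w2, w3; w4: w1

The schema corresponds to seriality: \forall x \exists y Rxy.
(F1): ✓.
(F2): fails — world 1 has no successor.
(F3): fails — world u has no successor.
(F4): ✓.
(F5): ✓.
Valid on: (F1), (F4), (F5).

(F1), (F4), (F5)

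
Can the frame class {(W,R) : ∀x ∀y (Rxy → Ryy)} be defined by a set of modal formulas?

Yes — defined by □(□p → p)

The condition is shift-reflexivity. A defining modal formula is □(□p → p).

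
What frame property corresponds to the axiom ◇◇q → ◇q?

transitivity

Equivalently (dual form): □q → □□q.
Suppose □q→□□q is valid. Take Rxy, Ryz and set V(q)={w : Rxw}. Then □q at x, so □□q at x, so □q at y, so q at z, i.e. Rxz.
Conversely, on a frame with transitivity the schema holds at every world under every valuation.
Frame condition: ∀x ∀y ∀z (Rxy ∧ Ryz → Rxz).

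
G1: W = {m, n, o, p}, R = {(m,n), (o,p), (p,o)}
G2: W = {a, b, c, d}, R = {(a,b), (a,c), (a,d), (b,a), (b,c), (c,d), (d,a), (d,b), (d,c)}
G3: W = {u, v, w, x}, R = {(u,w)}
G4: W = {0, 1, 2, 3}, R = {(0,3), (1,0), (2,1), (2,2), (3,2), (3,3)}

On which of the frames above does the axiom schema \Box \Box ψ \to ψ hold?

Frame correspondent (Sahlqvist): \forall x \exists w (x R^2 w \wedge x = w) — i.e. a generalized confluence (Geach) condition.
G1: fails — at m but no w with mR²w and m=w.
G2: ✓.
G3: fails — at u but no t with uR²t and u=t.
G4: fails — at 0 but no w with 0R²w and 0=w.
Valid on: G2.

G2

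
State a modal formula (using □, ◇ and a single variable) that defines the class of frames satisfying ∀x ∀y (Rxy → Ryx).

A defining formula is p → □◇p (the B axiom).
Suppose p→□◇p is valid. Take Rxy and set V(p)={x}. Then p at x, so □◇p at x, so ◇p at y, so some z with Ryz has p; z=x, i.e. Ryx.

p → □◇p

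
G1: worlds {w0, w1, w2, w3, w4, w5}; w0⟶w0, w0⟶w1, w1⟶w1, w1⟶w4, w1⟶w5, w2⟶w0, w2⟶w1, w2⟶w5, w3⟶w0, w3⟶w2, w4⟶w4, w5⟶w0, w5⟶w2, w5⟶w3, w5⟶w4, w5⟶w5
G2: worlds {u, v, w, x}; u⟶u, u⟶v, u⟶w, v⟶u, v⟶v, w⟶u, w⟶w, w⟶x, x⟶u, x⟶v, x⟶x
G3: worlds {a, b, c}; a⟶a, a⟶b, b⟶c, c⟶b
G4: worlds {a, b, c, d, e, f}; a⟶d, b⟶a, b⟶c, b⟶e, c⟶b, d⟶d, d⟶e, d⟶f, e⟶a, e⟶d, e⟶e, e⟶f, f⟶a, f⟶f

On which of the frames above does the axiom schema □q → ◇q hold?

This is the axiom for seriality; its first-order frame correspondent is ∀x ∃y Rxy.
G1: satisfies the condition.
G2: satisfies the condition.
G3: satisfies the condition.
G4: satisfies the condition.
Valid on: G1, G2, G3, G4.

G1, G2, G3, G4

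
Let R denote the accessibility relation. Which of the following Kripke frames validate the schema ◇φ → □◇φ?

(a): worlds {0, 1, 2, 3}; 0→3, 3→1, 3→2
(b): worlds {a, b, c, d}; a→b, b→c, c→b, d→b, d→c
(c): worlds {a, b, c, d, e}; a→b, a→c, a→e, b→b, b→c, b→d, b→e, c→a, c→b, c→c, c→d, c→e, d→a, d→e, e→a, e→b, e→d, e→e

none

This is the axiom for the Euclidean property; its first-order frame correspondent is ∀x ∀y ∀z (Rxy ∧ Rxz → Ryz).
(a): fails — R03 and R03 but not R33.
(b): fails — Rab and Rab but not Rbb.
(c): fails — Rae and Rac but not Rec.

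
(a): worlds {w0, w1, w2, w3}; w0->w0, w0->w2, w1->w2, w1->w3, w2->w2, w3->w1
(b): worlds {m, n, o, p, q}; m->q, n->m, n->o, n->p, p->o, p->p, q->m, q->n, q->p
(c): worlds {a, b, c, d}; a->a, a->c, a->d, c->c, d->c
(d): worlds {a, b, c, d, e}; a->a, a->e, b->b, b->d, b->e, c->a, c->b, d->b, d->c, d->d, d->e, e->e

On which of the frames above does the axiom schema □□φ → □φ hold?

Frame correspondent (Sahlqvist): ∀x ∀y (Rxy → ∃z (Rxz ∧ Rzy)) — i.e. density.
(a): fails — Rw3w1 but no z with Rw3z and Rzw1.
(b): fails — Rqn but no z with Rqz and Rzn.
(c): satisfies the condition.
(d): satisfies the condition.

(c), (d)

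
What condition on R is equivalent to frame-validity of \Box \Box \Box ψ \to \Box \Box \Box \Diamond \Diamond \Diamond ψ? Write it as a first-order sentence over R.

\forall x \forall z (x R^3 z \to \exists w (x R^3 w \wedge z R^3 w))

This is a Sahlqvist (Geach-type) schema ◇^0□^3ψ → □^3◇^3ψ.
Minimal-valuation argument: fix x; take any y with xR^0y and any z with xR^3z. Set V(ψ) to the set of worlds R-reachable from y in exactly 3 steps. Then □^3ψ holds at y, so the antecedent holds at x; validity forces ◇^3ψ at z, giving a w with zR^3w and yR^3w.
First-order correspondent: \forall x \forall z (x R^3 z \to \exists w (x R^3 w \wedge z R^3 w)).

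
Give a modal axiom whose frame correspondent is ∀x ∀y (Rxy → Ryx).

This is symmetry; the standard corresponding axiom is B: q → □◇q.

q → □◇q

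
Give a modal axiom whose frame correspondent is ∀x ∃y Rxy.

□s → ◇s

The condition is seriality. The D schema □s → ◇s defines it.
Suppose □s→◇s is valid. At any x set V(s)=W. Then □s at x, so ◇s at x, so x has a successor.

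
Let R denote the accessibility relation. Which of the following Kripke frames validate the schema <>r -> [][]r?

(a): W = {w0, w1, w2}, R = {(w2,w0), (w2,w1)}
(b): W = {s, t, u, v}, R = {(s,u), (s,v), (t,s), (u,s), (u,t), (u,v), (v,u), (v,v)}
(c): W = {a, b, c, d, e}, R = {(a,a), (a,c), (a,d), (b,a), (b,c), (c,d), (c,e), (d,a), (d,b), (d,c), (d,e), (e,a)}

This is the axiom for a generalized confluence (Geach) condition; its first-order frame correspondent is forall x forall y forall z ((xRy & x R^2 z) -> exists w (y = w & z = w)).
(a): holds.
(b): fails — sRu, sR²s but u ≠ s.
(c): fails — aRa, aR²b but a ≠ b.

(a)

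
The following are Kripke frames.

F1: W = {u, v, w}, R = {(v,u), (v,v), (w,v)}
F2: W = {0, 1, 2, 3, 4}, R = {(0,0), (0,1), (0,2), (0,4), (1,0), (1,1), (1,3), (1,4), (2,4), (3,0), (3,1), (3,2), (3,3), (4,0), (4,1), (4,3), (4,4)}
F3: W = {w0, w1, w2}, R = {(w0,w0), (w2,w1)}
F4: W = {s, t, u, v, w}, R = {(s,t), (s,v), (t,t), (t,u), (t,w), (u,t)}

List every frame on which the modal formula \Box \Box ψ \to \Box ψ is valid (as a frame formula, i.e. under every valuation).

The schema corresponds to density: \forall x \forall y (Rxy \to \exists z (Rxz \wedge Rzy)).
F1: holds.
F2: holds.
F3: fails — Rw2w1 but no z with Rw2z and Rzw1.
F4: fails — Rsv but no z with Rsz and Rzv.

F1, F2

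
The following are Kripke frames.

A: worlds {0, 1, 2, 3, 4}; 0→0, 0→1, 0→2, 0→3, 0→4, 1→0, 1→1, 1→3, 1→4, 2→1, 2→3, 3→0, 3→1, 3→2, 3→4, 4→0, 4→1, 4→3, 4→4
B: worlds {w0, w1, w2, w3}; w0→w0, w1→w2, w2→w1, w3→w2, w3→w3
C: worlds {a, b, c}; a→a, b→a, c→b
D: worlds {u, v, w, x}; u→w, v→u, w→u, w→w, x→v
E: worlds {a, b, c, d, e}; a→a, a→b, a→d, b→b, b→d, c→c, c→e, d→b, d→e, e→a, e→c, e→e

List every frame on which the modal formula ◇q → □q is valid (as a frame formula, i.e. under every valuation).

C

Frame correspondent (Sahlqvist): ∀x ∀y ∀z (Rxy ∧ Rxz → y = z) — i.e. partial functionality.
A: fails — 0 sees both 0 and 1.
B: fails — w3 sees both w2 and w3.
C: condition met.
D: fails — w sees both u and w.
E: fails — a sees both a and b.
Valid on: C.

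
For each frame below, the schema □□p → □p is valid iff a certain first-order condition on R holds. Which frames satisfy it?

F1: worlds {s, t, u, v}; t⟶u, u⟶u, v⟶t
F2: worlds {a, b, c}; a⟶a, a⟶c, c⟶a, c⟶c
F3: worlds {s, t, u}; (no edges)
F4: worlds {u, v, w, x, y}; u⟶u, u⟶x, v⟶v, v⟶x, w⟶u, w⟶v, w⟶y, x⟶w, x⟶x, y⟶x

Frame correspondent (Sahlqvist): ∀x ∀y (Rxy → ∃z (Rxz ∧ Rzy)) — i.e. density.
F1: fails — Rvt but no z with Rvz and Rzt.
F2: ✓.
F3: ✓.
F4: fails — Rwy but no z with Rwz and Rzy.
Valid on: F2, F3.

F2, F3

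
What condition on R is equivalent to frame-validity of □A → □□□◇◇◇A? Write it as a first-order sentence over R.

∀x ∀z (xR³z → ∃w (xRw ∧ zR³w))

This is a Sahlqvist (Geach-type) schema ◇^0□^1A → □^3◇^3A.
First-order correspondent: ∀x ∀z (xR³z → ∃w (xRw ∧ zR³w)).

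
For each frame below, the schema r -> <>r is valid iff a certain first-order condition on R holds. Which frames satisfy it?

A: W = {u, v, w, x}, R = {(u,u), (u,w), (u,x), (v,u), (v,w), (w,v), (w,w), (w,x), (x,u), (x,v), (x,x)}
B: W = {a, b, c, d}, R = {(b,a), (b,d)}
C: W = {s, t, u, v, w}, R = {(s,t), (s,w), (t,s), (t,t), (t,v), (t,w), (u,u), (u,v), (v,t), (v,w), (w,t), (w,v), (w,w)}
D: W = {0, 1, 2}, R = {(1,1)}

Frame correspondent (Sahlqvist): forall x Rxx — i.e. reflexivity.
A: fails — world v does not see itself.
B: fails — world a does not see itself.
C: fails — world s does not see itself.
D: fails — world 0 does not see itself.

none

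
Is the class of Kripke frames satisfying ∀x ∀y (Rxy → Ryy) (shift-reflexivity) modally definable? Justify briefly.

This is a Sahlqvist condition; the T□ axiom □(□r → r) defines it.
Suppose □(□r→r) is valid. Take Rxy and set V(r)={w : Ryw}. Then at y, □r holds; since □(□r→r) at x, □r→r at y, so r at y, i.e. Ryy.

Yes — defined by □(□r → r)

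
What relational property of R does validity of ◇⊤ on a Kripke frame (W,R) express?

seriality

◇⊤ holds at w iff w has a successor, so frame-validity of ◇⊤ is exactly seriality. Equivalently via □A → ◇A:
Suppose □A→◇A is valid. At any x set V(A)=W. Then □A at x, so ◇A at x, so x has a successor.
The converse is a direct semantic check.
So the correspondent is seriality.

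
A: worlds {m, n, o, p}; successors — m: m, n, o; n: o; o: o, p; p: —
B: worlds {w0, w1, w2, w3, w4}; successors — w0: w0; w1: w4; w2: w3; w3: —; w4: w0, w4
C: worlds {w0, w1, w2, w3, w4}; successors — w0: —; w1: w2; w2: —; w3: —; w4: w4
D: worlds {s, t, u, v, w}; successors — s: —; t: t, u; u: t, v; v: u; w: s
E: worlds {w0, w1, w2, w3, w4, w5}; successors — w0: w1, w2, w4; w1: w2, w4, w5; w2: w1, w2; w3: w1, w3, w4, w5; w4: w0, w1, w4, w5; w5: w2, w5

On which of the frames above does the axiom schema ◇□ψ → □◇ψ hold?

E

This is the axiom for convergence; its first-order frame correspondent is ∀x ∀y ∀z (Rxy ∧ Rxz → ∃w (Ryw ∧ Rzw)).
A: fails — Rop and Rop but p and p have no common successor.
B: fails — Rw2w3 and Rw2w3 but w3 and w3 have no common successor.
C: fails — Rw1w2 and Rw1w2 but w2 and w2 have no common successor.
D: fails — Rws and Rws but s and s have no common successor.
E: satisfies the condition.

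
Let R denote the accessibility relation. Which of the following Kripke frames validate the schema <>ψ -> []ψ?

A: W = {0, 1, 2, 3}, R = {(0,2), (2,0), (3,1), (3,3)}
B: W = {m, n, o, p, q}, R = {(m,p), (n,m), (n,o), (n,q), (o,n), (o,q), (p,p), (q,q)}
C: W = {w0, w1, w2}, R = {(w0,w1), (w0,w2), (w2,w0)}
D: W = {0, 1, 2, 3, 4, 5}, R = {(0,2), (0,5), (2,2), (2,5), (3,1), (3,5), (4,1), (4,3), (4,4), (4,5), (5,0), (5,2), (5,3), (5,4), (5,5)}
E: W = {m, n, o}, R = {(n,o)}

E

Frame correspondent (Sahlqvist): forall x forall y forall z (Rxy & Rxz -> y = z) — i.e. partial functionality.
A: fails — 3 sees both 1 and 3.
B: fails — n sees both m and o.
C: fails — w0 sees both w1 and w2.
D: fails — 0 sees both 2 and 5.
E: holds.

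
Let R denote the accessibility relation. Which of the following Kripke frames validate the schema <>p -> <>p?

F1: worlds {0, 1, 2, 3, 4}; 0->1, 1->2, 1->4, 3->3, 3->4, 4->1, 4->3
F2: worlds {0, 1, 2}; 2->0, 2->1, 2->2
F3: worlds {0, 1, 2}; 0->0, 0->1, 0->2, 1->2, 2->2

F1, F2, F3

The schema corresponds to a generalized confluence (Geach) condition: forall x forall y (xRy -> exists w (y = w & xRw)).
F1: satisfies the condition.
F2: satisfies the condition.
F3: satisfies the condition.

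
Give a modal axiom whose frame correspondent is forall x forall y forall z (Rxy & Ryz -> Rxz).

A defining formula is □q → □□q (the 4 axiom).

□q → □□q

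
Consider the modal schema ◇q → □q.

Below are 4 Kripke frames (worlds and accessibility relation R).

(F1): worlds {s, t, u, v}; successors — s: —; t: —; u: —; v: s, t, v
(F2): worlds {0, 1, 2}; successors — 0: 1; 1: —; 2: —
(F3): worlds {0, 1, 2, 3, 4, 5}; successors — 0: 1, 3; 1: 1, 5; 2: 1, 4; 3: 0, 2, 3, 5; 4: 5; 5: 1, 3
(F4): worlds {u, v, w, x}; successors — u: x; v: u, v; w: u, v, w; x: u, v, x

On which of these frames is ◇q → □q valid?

Frame correspondent (Sahlqvist): ∀x ∀y ∀z (Rxy ∧ Rxz → y = z) — i.e. partial functionality.
(F1): fails — v sees both s and t.
(F2): holds.
(F3): fails — 0 sees both 1 and 3.
(F4): fails — v sees both u and v.
Valid on: (F2).

(F2)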